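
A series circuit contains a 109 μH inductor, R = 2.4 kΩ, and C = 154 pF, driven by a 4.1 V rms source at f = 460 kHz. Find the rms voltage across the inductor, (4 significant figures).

ω = 2πf = 2.89e+06 rad/s
X_L = ωL = 315.0 Ω
X_C = 1/(ωC) = 2247 Ω
Net reactance X = X_L − X_C = -1932 Ω
Z = 2400 − j1932 Ω
|Z| = √(2400² + 1932²) = 3081 Ω
I = V/|Z| = 1.331 mA
V_L = I·|Z_L| = 0.001331 × 315.0 = 0.4193 V

0.4193 V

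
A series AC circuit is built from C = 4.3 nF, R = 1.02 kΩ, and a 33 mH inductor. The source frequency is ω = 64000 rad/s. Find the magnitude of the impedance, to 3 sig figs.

1830 Ω

X_L = ωL = 2110 Ω
X_C = 1/(ωC) = 3630 Ω
Net reactance X = X_L − X_C = -1520 Ω
Z = 1020 − j1520 Ω
|Z| = √(1020² + 1520²) = 1830 Ω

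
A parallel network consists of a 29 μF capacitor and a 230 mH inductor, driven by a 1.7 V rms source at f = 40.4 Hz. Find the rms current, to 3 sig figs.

16.6 mA

ω = 2πf = 253.8 rad/s
X_L = ωL = 58.4 Ω
X_C = 1/(ωC) = 136 Ω
Parallel: admittances add. Y = 1/(jωL) + jωC
Y = (0 − j0.00977) S
|Y| = 0.00977 S → |Z| = 1/|Y| = 102 Ω, ∠Z = −∠Y = 90.0°
I = V/|Z| = 1.7/102 = 16.6 mA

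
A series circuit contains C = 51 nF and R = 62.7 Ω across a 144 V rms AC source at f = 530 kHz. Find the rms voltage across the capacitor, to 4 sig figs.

13.46 V

ω = 2πf = 3.33e+06 rad/s
X_C = 1/(ωC) = 5.888 Ω
Z = 62.70 − j5.888 Ω
|Z| = √(62.70² + 5.888²) = 62.98 Ω
I = V/|Z| = 2.287 A
V_C = I·|Z_C| = 2.287 × 5.888 = 13.46 V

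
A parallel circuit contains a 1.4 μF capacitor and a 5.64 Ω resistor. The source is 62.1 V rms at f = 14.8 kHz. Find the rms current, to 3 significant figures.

13.7 A

ω = 2πf = 92990 rad/s
X_C = 1/(ωC) = 7.68 Ω
Parallel: admittances add. Y = 1/R + jωC
Y = (0.177 + j0.130) S
|Y| = 0.220 S → |Z| = 1/|Y| = 4.55 Ω, ∠Z = −∠Y = -36.3°
I = V/|Z| = 62.1/4.55 = 13.7 A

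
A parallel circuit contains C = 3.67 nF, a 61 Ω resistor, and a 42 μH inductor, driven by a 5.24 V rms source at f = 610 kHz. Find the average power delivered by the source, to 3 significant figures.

450 mW

ω = 2πf = 3.833e+06 rad/s
X_L = ωL = 161 Ω
X_C = 1/(ωC) = 71.1 Ω
Parallel: admittances add. Y = 1/R + 1/(jωL) + jωC
Y = (0.0164 + j0.00785) S
|Y| = 0.0182 S → |Z| = 1/|Y| = 55.0 Ω, ∠Z = −∠Y = -25.6°
I = V/|Z| = 95.3 mA
P = VI cos φ = 5.24 × 0.0953 × cos(-25.6°) = 450 mW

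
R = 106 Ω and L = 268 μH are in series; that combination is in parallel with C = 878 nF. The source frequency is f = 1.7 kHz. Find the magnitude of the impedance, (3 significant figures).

76.2 Ω

ω = 2πf = 10680 rad/s
X_L = ωL = 2.86 Ω
X_C = 1/(ωC) = 107 Ω
Branch 1 (R+jX_L): Z₁ = 106 + j2.86 Ω, |Z₁| = 106 Ω
Branch 2 (−jX_C): Z₂ = −j107 Ω
Parallel: Z = Z₁Z₂/(Z₁+Z₂), |Z| = 76.2 Ω, ∠Z = -44.1°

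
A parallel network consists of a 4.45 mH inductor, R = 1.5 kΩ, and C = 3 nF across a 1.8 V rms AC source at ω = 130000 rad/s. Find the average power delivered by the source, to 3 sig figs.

X_L = ωL = 578 Ω
X_C = 1/(ωC) = 2560 Ω
Parallel: admittances add. Y = 1/R + 1/(jωL) + jωC
Y = (0.000667 − j0.00134) S
|Y| = 0.00150 S → |Z| = 1/|Y| = 669 Ω, ∠Z = −∠Y = 63.5°
I = V/|Z| = 2.69 mA
P = VI cos φ = 1.8 × 0.00269 × cos(63.5°) = 2.16 mW

2.16 mW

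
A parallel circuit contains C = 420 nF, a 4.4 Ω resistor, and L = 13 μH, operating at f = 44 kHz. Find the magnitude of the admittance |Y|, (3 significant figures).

279 mS

ω = 2πf = 276500 rad/s
X_L = ωL = 3.59 Ω
X_C = 1/(ωC) = 8.61 Ω
Parallel: admittances add. Y = 1/R + 1/(jωL) + jωC
Y = (0.227 − j0.162) S
|Y| = 0.279 S → |Z| = 1/|Y| = 3.58 Ω, ∠Z = −∠Y = 35.5°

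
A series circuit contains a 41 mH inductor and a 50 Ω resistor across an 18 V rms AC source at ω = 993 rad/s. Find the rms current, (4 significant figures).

279.2 mA

X_L = ωL = 40.71 Ω
Z = 50.00 + j40.71 Ω
|Z| = √(50.00² + 40.71²) = 64.48 Ω
I = V/|Z| = 18/64.48 = 279.2 mA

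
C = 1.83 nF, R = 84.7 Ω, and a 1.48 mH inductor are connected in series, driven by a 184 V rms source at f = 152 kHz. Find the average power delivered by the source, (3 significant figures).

ω = 2πf = 955000 rad/s
X_L = ωL = 1410 Ω
X_C = 1/(ωC) = 572 Ω
Net reactance X = X_L − X_C = 841 Ω
Z = 84.7 + j841 Ω
|Z| = √(84.7² + 841²) = 846 Ω
∠Z = arctan(841/84.7) = 84.3°
I = V/|Z| = 218 mA
P = VI cos φ = 184 × 0.218 × cos(84.3°) = 4.01 W

4.01 W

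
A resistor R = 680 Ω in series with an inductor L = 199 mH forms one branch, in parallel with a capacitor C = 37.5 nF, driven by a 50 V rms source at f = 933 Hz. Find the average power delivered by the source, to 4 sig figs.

932.4 mW

ω = 2πf = 5862 rad/s
X_L = ωL = 1167 Ω
X_C = 1/(ωC) = 4549 Ω
Branch 1 (R+jX_L): Z₁ = 680.0 + j1167 Ω, |Z₁| = 1350 Ω
Branch 2 (−jX_C): Z₂ = −j4549 Ω
Parallel: Z = Z₁Z₂/(Z₁+Z₂), |Z| = 1780 Ω, ∠Z = 48.39°
I = V/|Z| = 28.08 mA
P = VI cos φ = 50 × 0.02808 × cos(48.39°) = 932.4 mW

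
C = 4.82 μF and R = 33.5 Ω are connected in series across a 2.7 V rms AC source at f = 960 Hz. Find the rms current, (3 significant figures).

56.2 mA

ω = 2πf = 6032 rad/s
X_C = 1/(ωC) = 34.4 Ω
Z = 33.5 − j34.4 Ω
|Z| = √(33.5² + 34.4²) = 48.0 Ω
I = V/|Z| = 2.7/48.0 = 56.2 mA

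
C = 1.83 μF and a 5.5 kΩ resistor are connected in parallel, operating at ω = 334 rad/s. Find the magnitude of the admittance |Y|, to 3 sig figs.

638 μS

X_C = 1/(ωC) = 1640 Ω
Parallel: admittances add. Y = 1/R + jωC
Y = (0.000182 + j0.000611) S
|Y| = 0.000638 S → |Z| = 1/|Y| = 1570 Ω, ∠Z = −∠Y = -73.4°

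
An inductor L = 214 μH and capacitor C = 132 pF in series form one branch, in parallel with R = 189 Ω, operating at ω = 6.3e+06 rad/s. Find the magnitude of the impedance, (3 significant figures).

X_L = ωL = 1350 Ω
X_C = 1/(ωC) = 1200 Ω
Branch 1: Z₁ = R = 189 Ω
Branch 2 (series LC): Z₂ = j(X_L − X_C) = j146 Ω
Parallel: Z = Z₁Z₂/(Z₁+Z₂), |Z| = 115 Ω, ∠Z = 52.4°

115 Ω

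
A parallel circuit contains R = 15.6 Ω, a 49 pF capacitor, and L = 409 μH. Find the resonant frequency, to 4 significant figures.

1.124 MHz

ω₀ = 1/√(LC) = 1/√(0.000409 × 4.9e-11) = 7.064e+06 rad/s
f₀ = ω₀/(2π) = 1.124 MHz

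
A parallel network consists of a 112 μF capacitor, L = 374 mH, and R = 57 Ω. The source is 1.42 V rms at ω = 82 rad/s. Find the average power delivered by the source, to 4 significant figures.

35.38 mW

X_L = ωL = 30.67 Ω
X_C = 1/(ωC) = 108.9 Ω
Parallel: admittances add. Y = 1/R + 1/(jωL) + jωC
Y = (0.01754 − j0.02342) S
|Y| = 0.02926 S → |Z| = 1/|Y| = 34.17 Ω, ∠Z = −∠Y = 53.17°
I = V/|Z| = 41.56 mA
P = VI cos φ = 1.42 × 0.04156 × cos(53.17°) = 35.38 mW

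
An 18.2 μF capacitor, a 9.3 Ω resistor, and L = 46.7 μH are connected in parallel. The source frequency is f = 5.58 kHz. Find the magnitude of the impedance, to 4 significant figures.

9.013 Ω

ω = 2πf = 35060 rad/s
X_L = ωL = 1.637 Ω
X_C = 1/(ωC) = 1.567 Ω
Parallel: admittances add. Y = 1/R + 1/(jωL) + jωC
Y = (0.1075 + j0.02734) S
|Y| = 0.1109 S → |Z| = 1/|Y| = 9.013 Ω, ∠Z = −∠Y = -14.26°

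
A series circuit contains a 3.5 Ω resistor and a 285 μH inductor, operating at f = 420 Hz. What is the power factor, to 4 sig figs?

0.9777

ω = 2πf = 2639 rad/s
X_L = ωL = 0.7521 Ω
Z = 3.500 + j0.7521 Ω
|Z| = √(3.500² + 0.7521²) = 3.580 Ω
∠Z = arctan(0.7521/3.500) = 12.13°
cos φ = cos(12.13°) = 0.9777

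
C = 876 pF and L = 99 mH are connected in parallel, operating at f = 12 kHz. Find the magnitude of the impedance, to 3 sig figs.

14700 Ω

ω = 2πf = 75400 rad/s
X_L = ωL = 7460 Ω
X_C = 1/(ωC) = 15100 Ω
Parallel: admittances add. Y = 1/(jωL) + jωC
Y = (0 − j6.79e-05) S
|Y| = 6.79e-05 S → |Z| = 1/|Y| = 14700 Ω, ∠Z = −∠Y = 90.0°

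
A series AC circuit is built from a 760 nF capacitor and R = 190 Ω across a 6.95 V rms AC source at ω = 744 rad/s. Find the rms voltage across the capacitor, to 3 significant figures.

6.91 V

X_C = 1/(ωC) = 1770 Ω
Z = 190 − j1770 Ω
|Z| = √(190² + 1770²) = 1780 Ω
I = V/|Z| = 3.91 mA
V_C = I·|Z_C| = 0.00391 × 1770 = 6.91 V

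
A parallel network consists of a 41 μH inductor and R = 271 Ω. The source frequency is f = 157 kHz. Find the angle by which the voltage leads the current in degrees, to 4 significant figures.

ω = 2πf = 986500 rad/s
X_L = ωL = 40.44 Ω
Parallel: admittances add. Y = 1/R + 1/(jωL)
Y = (0.003690 − j0.02473) S
|Y| = 0.02500 S → |Z| = 1/|Y| = 40.00 Ω, ∠Z = −∠Y = 81.51°

81.51°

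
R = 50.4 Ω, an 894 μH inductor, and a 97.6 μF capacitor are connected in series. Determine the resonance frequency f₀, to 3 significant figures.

539 Hz

ω₀ = 1/√(LC) = 1/√(0.000894 × 9.76e-05) = 3385 rad/s
f₀ = ω₀/(2π) = 539 Hz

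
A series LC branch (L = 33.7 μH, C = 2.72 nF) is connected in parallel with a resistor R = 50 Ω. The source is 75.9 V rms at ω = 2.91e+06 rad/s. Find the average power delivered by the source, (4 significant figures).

X_L = ωL = 98.07 Ω
X_C = 1/(ωC) = 126.3 Ω
Branch 1: Z₁ = R = 50.00 Ω
Branch 2 (series LC): Z₂ = j(X_L − X_C) = −j28.27 Ω
Parallel: Z = Z₁Z₂/(Z₁+Z₂), |Z| = 24.61 Ω, ∠Z = -60.51°
I = V/|Z| = 3.084 A
P = VI cos φ = 75.9 × 3.084 × cos(-60.51°) = 115.2 W

115.2 W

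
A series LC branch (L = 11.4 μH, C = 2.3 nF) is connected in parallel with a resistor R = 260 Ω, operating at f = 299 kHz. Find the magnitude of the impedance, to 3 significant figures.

ω = 2πf = 1.879e+06 rad/s
X_L = ωL = 21.4 Ω
X_C = 1/(ωC) = 231 Ω
Branch 1: Z₁ = R = 260 Ω
Branch 2 (series LC): Z₂ = j(X_L − X_C) = −j210 Ω
Parallel: Z = Z₁Z₂/(Z₁+Z₂), |Z| = 163 Ω, ∠Z = -51.1°

163 Ω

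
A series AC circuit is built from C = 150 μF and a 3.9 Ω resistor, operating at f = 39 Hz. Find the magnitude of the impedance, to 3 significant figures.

27.5 Ω

ω = 2πf = 245.0 rad/s
X_C = 1/(ωC) = 27.2 Ω
Z = 3.90 − j27.2 Ω
|Z| = √(3.90² + 27.2²) = 27.5 Ω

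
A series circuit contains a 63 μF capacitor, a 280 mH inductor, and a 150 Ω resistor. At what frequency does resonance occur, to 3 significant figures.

ω₀ = 1/√(LC) = 1/√(0.28 × 6.3e-05) = 238.1 rad/s
f₀ = ω₀/(2π) = 37.9 Hz

37.9 Hz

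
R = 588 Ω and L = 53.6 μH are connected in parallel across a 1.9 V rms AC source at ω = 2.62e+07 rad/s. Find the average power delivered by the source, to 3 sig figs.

X_L = ωL = 1400 Ω
Parallel: admittances add. Y = 1/R + 1/(jωL)
Y = (0.00170 − j0.000712) S
|Y| = 0.00184 S → |Z| = 1/|Y| = 542 Ω, ∠Z = −∠Y = 22.7°
I = V/|Z| = 3.50 mA
P = VI cos φ = 1.9 × 0.00350 × cos(22.7°) = 6.14 mW

6.14 mW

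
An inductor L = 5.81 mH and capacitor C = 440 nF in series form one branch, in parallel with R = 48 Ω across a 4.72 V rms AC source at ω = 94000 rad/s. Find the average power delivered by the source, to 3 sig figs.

X_L = ωL = 546 Ω
X_C = 1/(ωC) = 24.2 Ω
Branch 1: Z₁ = R = 48.0 Ω
Branch 2 (series LC): Z₂ = j(X_L − X_C) = j522 Ω
Parallel: Z = Z₁Z₂/(Z₁+Z₂), |Z| = 47.8 Ω, ∠Z = 5.25°
I = V/|Z| = 98.7 mA
P = VI cos φ = 4.72 × 0.0987 × cos(5.25°) = 464 mW

464 mW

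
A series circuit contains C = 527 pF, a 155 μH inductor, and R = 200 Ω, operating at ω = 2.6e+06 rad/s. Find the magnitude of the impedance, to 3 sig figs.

X_L = ωL = 403 Ω
X_C = 1/(ωC) = 730 Ω
Net reactance X = X_L − X_C = -327 Ω
Z = 200 − j327 Ω
|Z| = √(200² + 327²) = 383 Ω

383 Ω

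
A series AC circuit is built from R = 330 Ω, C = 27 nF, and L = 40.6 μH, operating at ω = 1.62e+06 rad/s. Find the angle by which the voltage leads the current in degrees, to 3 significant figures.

7.41°

X_L = ωL = 65.8 Ω
X_C = 1/(ωC) = 22.9 Ω
Net reactance X = X_L − X_C = 42.9 Ω
Z = 330 + j42.9 Ω
|Z| = √(330² + 42.9²) = 333 Ω
∠Z = arctan(42.9/330) = 7.41°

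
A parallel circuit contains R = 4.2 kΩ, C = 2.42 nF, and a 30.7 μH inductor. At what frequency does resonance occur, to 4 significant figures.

ω₀ = 1/√(LC) = 1/√(3.07e-05 × 2.42e-09) = 3.669e+06 rad/s
f₀ = ω₀/(2π) = 583.9 kHz

583.9 kHz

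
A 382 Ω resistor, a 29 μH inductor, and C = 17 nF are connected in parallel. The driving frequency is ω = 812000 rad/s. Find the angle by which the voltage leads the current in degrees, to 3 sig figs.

X_L = ωL = 23.5 Ω
X_C = 1/(ωC) = 72.4 Ω
Parallel: admittances add. Y = 1/R + 1/(jωL) + jωC
Y = (0.00262 − j0.0287) S
|Y| = 0.0288 S → |Z| = 1/|Y| = 34.7 Ω, ∠Z = −∠Y = 84.8°

84.8°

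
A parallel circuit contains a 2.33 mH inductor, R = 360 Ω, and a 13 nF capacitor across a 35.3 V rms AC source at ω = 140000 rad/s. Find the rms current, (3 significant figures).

107 mA

X_L = ωL = 326 Ω
X_C = 1/(ωC) = 549 Ω
Parallel: admittances add. Y = 1/R + 1/(jωL) + jωC
Y = (0.00278 − j0.00125) S
|Y| = 0.00304 S → |Z| = 1/|Y| = 328 Ω, ∠Z = −∠Y = 24.2°
I = V/|Z| = 35.3/328 = 107 mA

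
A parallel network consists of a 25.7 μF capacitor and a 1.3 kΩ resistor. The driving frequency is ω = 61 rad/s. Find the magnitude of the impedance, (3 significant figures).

573 Ω

X_C = 1/(ωC) = 638 Ω
Parallel: admittances add. Y = 1/R + jωC
Y = (0.000769 + j0.00157) S
|Y| = 0.00175 S → |Z| = 1/|Y| = 573 Ω, ∠Z = −∠Y = -63.9°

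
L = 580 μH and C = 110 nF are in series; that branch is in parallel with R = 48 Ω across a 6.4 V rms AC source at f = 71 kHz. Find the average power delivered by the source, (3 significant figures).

853 mW

ω = 2πf = 446100 rad/s
X_L = ωL = 259 Ω
X_C = 1/(ωC) = 20.4 Ω
Branch 1: Z₁ = R = 48.0 Ω
Branch 2 (series LC): Z₂ = j(X_L − X_C) = j238 Ω
Parallel: Z = Z₁Z₂/(Z₁+Z₂), |Z| = 47.1 Ω, ∠Z = 11.4°
I = V/|Z| = 136 mA
P = VI cos φ = 6.4 × 0.136 × cos(11.4°) = 853 mW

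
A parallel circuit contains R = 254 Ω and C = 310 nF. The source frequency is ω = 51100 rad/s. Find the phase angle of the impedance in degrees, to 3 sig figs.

X_C = 1/(ωC) = 63.1 Ω
Parallel: admittances add. Y = 1/R + jωC
Y = (0.00394 + j0.0158) S
|Y| = 0.0163 S → |Z| = 1/|Y| = 61.3 Ω, ∠Z = −∠Y = -76.0°

-76.0°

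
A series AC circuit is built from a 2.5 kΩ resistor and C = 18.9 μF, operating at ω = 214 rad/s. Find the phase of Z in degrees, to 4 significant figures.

-5.648°

X_C = 1/(ωC) = 247.2 Ω
Z = 2500 − j247.2 Ω
|Z| = √(2500² + 247.2²) = 2512 Ω
∠Z = arctan(-247.2/2500) = -5.648°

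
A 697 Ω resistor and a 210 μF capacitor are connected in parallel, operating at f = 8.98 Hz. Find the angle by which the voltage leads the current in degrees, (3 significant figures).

ω = 2πf = 56.42 rad/s
X_C = 1/(ωC) = 84.4 Ω
Parallel: admittances add. Y = 1/R + jωC
Y = (0.00143 + j0.0118) S
|Y| = 0.0119 S → |Z| = 1/|Y| = 83.8 Ω, ∠Z = −∠Y = -83.1°

-83.1°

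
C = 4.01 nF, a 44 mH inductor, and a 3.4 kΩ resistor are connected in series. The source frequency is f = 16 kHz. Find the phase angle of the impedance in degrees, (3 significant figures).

ω = 2πf = 100500 rad/s
X_L = ωL = 4420 Ω
X_C = 1/(ωC) = 2480 Ω
Net reactance X = X_L − X_C = 1940 Ω
Z = 3400 + j1940 Ω
|Z| = √(3400² + 1940²) = 3920 Ω
∠Z = arctan(1940/3400) = 29.7°

29.7°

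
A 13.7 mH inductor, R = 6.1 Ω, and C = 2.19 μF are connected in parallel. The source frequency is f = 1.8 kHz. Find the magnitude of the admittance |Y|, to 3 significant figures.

ω = 2πf = 11310 rad/s
X_L = ωL = 155 Ω
X_C = 1/(ωC) = 40.4 Ω
Parallel: admittances add. Y = 1/R + 1/(jωL) + jωC
Y = (0.164 + j0.0183) S
|Y| = 0.165 S → |Z| = 1/|Y| = 6.06 Ω, ∠Z = −∠Y = -6.37°

165 mS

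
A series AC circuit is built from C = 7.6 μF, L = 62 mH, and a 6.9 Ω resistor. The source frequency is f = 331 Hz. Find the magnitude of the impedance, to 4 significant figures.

ω = 2πf = 2080 rad/s
X_L = ωL = 128.9 Ω
X_C = 1/(ωC) = 63.27 Ω
Net reactance X = X_L − X_C = 65.68 Ω
Z = 6.900 + j65.68 Ω
|Z| = √(6.900² + 65.68²) = 66.04 Ω

66.04 Ω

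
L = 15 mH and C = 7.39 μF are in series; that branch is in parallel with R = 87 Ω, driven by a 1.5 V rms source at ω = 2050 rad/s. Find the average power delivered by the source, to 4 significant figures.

X_L = ωL = 30.75 Ω
X_C = 1/(ωC) = 66.01 Ω
Branch 1: Z₁ = R = 87.00 Ω
Branch 2 (series LC): Z₂ = j(X_L − X_C) = −j35.26 Ω
Parallel: Z = Z₁Z₂/(Z₁+Z₂), |Z| = 32.68 Ω, ∠Z = -67.94°
I = V/|Z| = 45.90 mA
P = VI cos φ = 1.5 × 0.04590 × cos(-67.94°) = 25.86 mW

25.86 mW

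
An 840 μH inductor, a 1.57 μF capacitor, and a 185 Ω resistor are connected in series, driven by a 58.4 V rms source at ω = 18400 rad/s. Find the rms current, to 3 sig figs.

X_L = ωL = 15.5 Ω
X_C = 1/(ωC) = 34.6 Ω
Net reactance X = X_L − X_C = -19.2 Ω
Z = 185 − j19.2 Ω
|Z| = √(185² + 19.2²) = 186 Ω
I = V/|Z| = 58.4/186 = 314 mA

314 mA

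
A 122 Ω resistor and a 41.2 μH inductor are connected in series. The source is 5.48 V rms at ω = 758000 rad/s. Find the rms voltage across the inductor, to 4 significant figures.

X_L = ωL = 31.23 Ω
Z = 122.0 + j31.23 Ω
|Z| = √(122.0² + 31.23²) = 125.9 Ω
I = V/|Z| = 43.51 mA
V_L = I·|Z_L| = 0.04351 × 31.23 = 1.359 V

1.359 V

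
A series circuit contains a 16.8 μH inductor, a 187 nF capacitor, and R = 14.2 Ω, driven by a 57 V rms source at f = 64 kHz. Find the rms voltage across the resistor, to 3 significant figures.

ω = 2πf = 402100 rad/s
X_L = ωL = 6.76 Ω
X_C = 1/(ωC) = 13.3 Ω
Net reactance X = X_L − X_C = -6.54 Ω
Z = 14.2 − j6.54 Ω
|Z| = √(14.2² + 6.54²) = 15.6 Ω
I = V/|Z| = 3.65 A
V_R = I·|Z_R| = 3.65 × 14.2 = 51.8 V

51.8 V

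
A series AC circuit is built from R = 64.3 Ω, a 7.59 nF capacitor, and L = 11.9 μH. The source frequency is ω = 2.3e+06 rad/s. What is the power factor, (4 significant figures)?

X_L = ωL = 27.37 Ω
X_C = 1/(ωC) = 57.28 Ω
Net reactance X = X_L − X_C = -29.91 Ω
Z = 64.30 − j29.91 Ω
|Z| = √(64.30² + 29.91²) = 70.92 Ω
∠Z = arctan(-29.91/64.30) = -24.95°
cos φ = cos(-24.95°) = 0.9067

0.9067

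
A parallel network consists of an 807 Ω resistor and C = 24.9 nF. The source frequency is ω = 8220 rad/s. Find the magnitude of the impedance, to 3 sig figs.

796 Ω

X_C = 1/(ωC) = 4890 Ω
Parallel: admittances add. Y = 1/R + jωC
Y = (0.00124 + j0.000205) S
|Y| = 0.00126 S → |Z| = 1/|Y| = 796 Ω, ∠Z = −∠Y = -9.38°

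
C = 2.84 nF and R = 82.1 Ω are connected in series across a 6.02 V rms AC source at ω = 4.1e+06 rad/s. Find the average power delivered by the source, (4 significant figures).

X_C = 1/(ωC) = 85.88 Ω
Z = 82.10 − j85.88 Ω
|Z| = √(82.10² + 85.88²) = 118.8 Ω
∠Z = arctan(-85.88/82.10) = -46.29°
I = V/|Z| = 50.67 mA
P = VI cos φ = 6.02 × 0.05067 × cos(-46.29°) = 210.8 mW

210.8 mW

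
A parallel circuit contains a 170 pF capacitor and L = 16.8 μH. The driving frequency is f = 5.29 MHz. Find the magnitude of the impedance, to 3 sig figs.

ω = 2πf = 3.324e+07 rad/s
X_L = ωL = 558 Ω
X_C = 1/(ωC) = 177 Ω
Parallel: admittances add. Y = 1/(jωL) + jωC
Y = (0 + j0.00386) S
|Y| = 0.00386 S → |Z| = 1/|Y| = 259 Ω, ∠Z = −∠Y = -90.0°

259 Ω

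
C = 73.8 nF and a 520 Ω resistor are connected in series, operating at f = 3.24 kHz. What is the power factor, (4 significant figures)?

0.6156

ω = 2πf = 20360 rad/s
X_C = 1/(ωC) = 665.6 Ω
Z = 520.0 − j665.6 Ω
|Z| = √(520.0² + 665.6²) = 844.7 Ω
∠Z = arctan(-665.6/520.0) = -52.00°
cos φ = cos(-52.00°) = 0.6156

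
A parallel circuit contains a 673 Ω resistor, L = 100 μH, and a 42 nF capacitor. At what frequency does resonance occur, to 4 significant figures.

ω₀ = 1/√(LC) = 1/√(0.0001 × 4.2e-08) = 488000 rad/s
f₀ = ω₀/(2π) = 77.66 kHz

77.66 kHz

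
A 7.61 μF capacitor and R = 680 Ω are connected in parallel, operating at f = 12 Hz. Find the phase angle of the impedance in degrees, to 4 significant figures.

-21.31°

ω = 2πf = 75.40 rad/s
X_C = 1/(ωC) = 1743 Ω
Parallel: admittances add. Y = 1/R + jωC
Y = (0.001471 + j0.0005738) S
|Y| = 0.001579 S → |Z| = 1/|Y| = 633.5 Ω, ∠Z = −∠Y = -21.31°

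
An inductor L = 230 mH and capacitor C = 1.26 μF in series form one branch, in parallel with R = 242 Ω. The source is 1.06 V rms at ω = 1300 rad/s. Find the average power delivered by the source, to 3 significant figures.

X_L = ωL = 299 Ω
X_C = 1/(ωC) = 611 Ω
Branch 1: Z₁ = R = 242 Ω
Branch 2 (series LC): Z₂ = j(X_L − X_C) = −j312 Ω
Parallel: Z = Z₁Z₂/(Z₁+Z₂), |Z| = 191 Ω, ∠Z = -37.8°
I = V/|Z| = 5.55 mA
P = VI cos φ = 1.06 × 0.00555 × cos(-37.8°) = 4.64 mW

4.64 mW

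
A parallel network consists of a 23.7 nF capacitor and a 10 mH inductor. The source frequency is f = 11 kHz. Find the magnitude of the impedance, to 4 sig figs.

5231 Ω

ω = 2πf = 69120 rad/s
X_L = ωL = 691.2 Ω
X_C = 1/(ωC) = 610.5 Ω
Parallel: admittances add. Y = 1/(jωL) + jωC
Y = (0 + j0.0001912) S
|Y| = 0.0001912 S → |Z| = 1/|Y| = 5231 Ω, ∠Z = −∠Y = -90.00°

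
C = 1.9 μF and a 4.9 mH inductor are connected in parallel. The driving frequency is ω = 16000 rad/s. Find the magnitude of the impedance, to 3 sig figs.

56.7 Ω

X_L = ωL = 78.4 Ω
X_C = 1/(ωC) = 32.9 Ω
Parallel: admittances add. Y = 1/(jωL) + jωC
Y = (0 + j0.0176) S
|Y| = 0.0176 S → |Z| = 1/|Y| = 56.7 Ω, ∠Z = −∠Y = -90.0°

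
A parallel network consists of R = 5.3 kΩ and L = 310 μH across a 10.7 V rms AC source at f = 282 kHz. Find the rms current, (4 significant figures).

19.58 mA

ω = 2πf = 1.772e+06 rad/s
X_L = ωL = 549.3 Ω
Parallel: admittances add. Y = 1/R + 1/(jωL)
Y = (0.0001887 − j0.001821) S
|Y| = 0.001830 S → |Z| = 1/|Y| = 546.3 Ω, ∠Z = −∠Y = 84.08°
I = V/|Z| = 10.7/546.3 = 19.58 mA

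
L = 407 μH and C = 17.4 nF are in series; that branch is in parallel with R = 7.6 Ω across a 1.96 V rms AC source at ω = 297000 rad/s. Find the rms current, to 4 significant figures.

X_L = ωL = 120.9 Ω
X_C = 1/(ωC) = 193.5 Ω
Branch 1: Z₁ = R = 7.600 Ω
Branch 2 (series LC): Z₂ = j(X_L − X_C) = −j72.63 Ω
Parallel: Z = Z₁Z₂/(Z₁+Z₂), |Z| = 7.559 Ω, ∠Z = -5.974°
I = V/|Z| = 1.96/7.559 = 259.3 mA

259.3 mA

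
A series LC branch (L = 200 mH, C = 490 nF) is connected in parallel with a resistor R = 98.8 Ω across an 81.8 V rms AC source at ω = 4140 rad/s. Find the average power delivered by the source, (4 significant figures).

67.73 W

X_L = ωL = 828.0 Ω
X_C = 1/(ωC) = 493.0 Ω
Branch 1: Z₁ = R = 98.80 Ω
Branch 2 (series LC): Z₂ = j(X_L − X_C) = j335.0 Ω
Parallel: Z = Z₁Z₂/(Z₁+Z₂), |Z| = 94.77 Ω, ∠Z = 16.43°
I = V/|Z| = 863.2 mA
P = VI cos φ = 81.8 × 0.8632 × cos(16.43°) = 67.73 W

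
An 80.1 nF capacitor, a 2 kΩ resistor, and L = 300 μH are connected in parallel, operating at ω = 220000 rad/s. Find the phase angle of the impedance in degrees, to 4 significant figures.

X_L = ωL = 66.00 Ω
X_C = 1/(ωC) = 56.75 Ω
Parallel: admittances add. Y = 1/R + 1/(jωL) + jωC
Y = (0.0005000 + j0.002470) S
|Y| = 0.002521 S → |Z| = 1/|Y| = 396.7 Ω, ∠Z = −∠Y = -78.56°

-78.56°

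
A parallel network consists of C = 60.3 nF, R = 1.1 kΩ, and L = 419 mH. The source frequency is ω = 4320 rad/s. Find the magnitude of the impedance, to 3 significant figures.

X_L = ωL = 1810 Ω
X_C = 1/(ωC) = 3840 Ω
Parallel: admittances add. Y = 1/R + 1/(jωL) + jωC
Y = (0.000909 − j0.000292) S
|Y| = 0.000955 S → |Z| = 1/|Y| = 1050 Ω, ∠Z = −∠Y = 17.8°

1050 Ω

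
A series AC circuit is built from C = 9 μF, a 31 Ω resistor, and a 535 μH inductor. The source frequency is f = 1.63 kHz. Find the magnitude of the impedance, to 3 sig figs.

ω = 2πf = 10240 rad/s
X_L = ωL = 5.48 Ω
X_C = 1/(ωC) = 10.8 Ω
Net reactance X = X_L − X_C = -5.37 Ω
Z = 31.0 − j5.37 Ω
|Z| = √(31.0² + 5.37²) = 31.5 Ω

31.5 Ω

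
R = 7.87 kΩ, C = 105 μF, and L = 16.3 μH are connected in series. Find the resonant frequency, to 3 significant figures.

ω₀ = 1/√(LC) = 1/√(1.63e-05 × 0.000105) = 24170 rad/s
f₀ = ω₀/(2π) = 3.85 kHz

3.85 kHz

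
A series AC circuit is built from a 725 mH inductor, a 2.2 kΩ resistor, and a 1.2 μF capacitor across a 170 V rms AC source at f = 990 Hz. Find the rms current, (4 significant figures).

34.71 mA

ω = 2πf = 6220 rad/s
X_L = ωL = 4510 Ω
X_C = 1/(ωC) = 134.0 Ω
Net reactance X = X_L − X_C = 4376 Ω
Z = 2200 + j4376 Ω
|Z| = √(2200² + 4376²) = 4898 Ω
I = V/|Z| = 170/4898 = 34.71 mA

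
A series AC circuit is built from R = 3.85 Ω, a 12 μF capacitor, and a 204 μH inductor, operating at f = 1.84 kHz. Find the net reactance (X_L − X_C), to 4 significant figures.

ω = 2πf = 11560 rad/s
X_L = ωL = 2.358 Ω
X_C = 1/(ωC) = 7.208 Ω
X = 2.358 − 7.208 = -4.850 Ω

-4.850 Ω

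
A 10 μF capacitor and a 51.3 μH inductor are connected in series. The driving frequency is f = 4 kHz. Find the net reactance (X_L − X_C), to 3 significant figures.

-2.69 Ω

ω = 2πf = 25130 rad/s
X_L = ωL = 1.29 Ω
X_C = 1/(ωC) = 3.98 Ω
X = 1.29 − 3.98 = -2.69 Ω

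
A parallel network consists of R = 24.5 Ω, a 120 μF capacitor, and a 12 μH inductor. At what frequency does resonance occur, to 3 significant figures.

4.19 kHz

ω₀ = 1/√(LC) = 1/√(1.2e-05 × 0.00012) = 26350 rad/s
f₀ = ω₀/(2π) = 4.19 kHz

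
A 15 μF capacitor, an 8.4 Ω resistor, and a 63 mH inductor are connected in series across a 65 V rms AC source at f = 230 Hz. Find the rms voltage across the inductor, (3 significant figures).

ω = 2πf = 1445 rad/s
X_L = ωL = 91.0 Ω
X_C = 1/(ωC) = 46.1 Ω
Net reactance X = X_L − X_C = 44.9 Ω
Z = 8.40 + j44.9 Ω
|Z| = √(8.40² + 44.9²) = 45.7 Ω
I = V/|Z| = 1.42 A
V_L = I·|Z_L| = 1.42 × 91.0 = 130 V

130 V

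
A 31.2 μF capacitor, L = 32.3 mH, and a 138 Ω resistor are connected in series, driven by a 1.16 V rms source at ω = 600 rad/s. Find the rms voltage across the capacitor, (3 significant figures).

0.436 V

X_L = ωL = 19.4 Ω
X_C = 1/(ωC) = 53.4 Ω
Net reactance X = X_L − X_C = -34.0 Ω
Z = 138 − j34.0 Ω
|Z| = √(138² + 34.0²) = 142 Ω
I = V/|Z| = 8.16 mA
V_C = I·|Z_C| = 0.00816 × 53.4 = 0.436 V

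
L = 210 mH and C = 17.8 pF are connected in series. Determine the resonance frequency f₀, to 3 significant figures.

ω₀ = 1/√(LC) = 1/√(0.21 × 1.78e-11) = 517200 rad/s
f₀ = ω₀/(2π) = 82.3 kHz

82.3 kHz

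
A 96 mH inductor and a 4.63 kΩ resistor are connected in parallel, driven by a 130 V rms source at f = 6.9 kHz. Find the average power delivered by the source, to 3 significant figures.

3.65 W

ω = 2πf = 43350 rad/s
X_L = ωL = 4160 Ω
Parallel: admittances add. Y = 1/R + 1/(jωL)
Y = (0.000216 − j0.000240) S
|Y| = 0.000323 S → |Z| = 1/|Y| = 3100 Ω, ∠Z = −∠Y = 48.0°
I = V/|Z| = 42.0 mA
P = VI cos φ = 130 × 0.0420 × cos(48.0°) = 3.65 W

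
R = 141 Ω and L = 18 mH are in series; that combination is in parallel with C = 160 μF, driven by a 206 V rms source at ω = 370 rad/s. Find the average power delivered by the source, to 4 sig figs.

300.3 W

X_L = ωL = 6.660 Ω
X_C = 1/(ωC) = 16.89 Ω
Branch 1 (R+jX_L): Z₁ = 141.0 + j6.660 Ω, |Z₁| = 141.2 Ω
Branch 2 (−jX_C): Z₂ = −j16.89 Ω
Parallel: Z = Z₁Z₂/(Z₁+Z₂), |Z| = 16.87 Ω, ∠Z = -83.15°
I = V/|Z| = 12.21 A
P = VI cos φ = 206 × 12.21 × cos(-83.15°) = 300.3 W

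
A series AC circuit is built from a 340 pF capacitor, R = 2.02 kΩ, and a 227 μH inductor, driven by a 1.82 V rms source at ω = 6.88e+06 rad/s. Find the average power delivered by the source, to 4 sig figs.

1.247 mW

X_L = ωL = 1562 Ω
X_C = 1/(ωC) = 427.5 Ω
Net reactance X = X_L − X_C = 1134 Ω
Z = 2020 + j1134 Ω
|Z| = √(2020² + 1134²) = 2317 Ω
∠Z = arctan(1134/2020) = 29.31°
I = V/|Z| = 785.6 μA
P = VI cos φ = 1.82 × 0.0007856 × cos(29.31°) = 1.247 mW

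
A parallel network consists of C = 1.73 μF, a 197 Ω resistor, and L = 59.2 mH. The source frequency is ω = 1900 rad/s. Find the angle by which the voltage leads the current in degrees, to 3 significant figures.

X_L = ωL = 112 Ω
X_C = 1/(ωC) = 304 Ω
Parallel: admittances add. Y = 1/R + 1/(jωL) + jωC
Y = (0.00508 − j0.00560) S
|Y| = 0.00756 S → |Z| = 1/|Y| = 132 Ω, ∠Z = −∠Y = 47.8°

47.8°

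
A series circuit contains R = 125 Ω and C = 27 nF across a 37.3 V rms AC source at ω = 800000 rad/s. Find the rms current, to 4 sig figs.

279.8 mA

X_C = 1/(ωC) = 46.30 Ω
Z = 125.0 − j46.30 Ω
|Z| = √(125.0² + 46.30²) = 133.3 Ω
I = V/|Z| = 37.3/133.3 = 279.8 mA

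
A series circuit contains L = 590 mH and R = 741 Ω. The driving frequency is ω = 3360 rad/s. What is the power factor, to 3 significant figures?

0.350

X_L = ωL = 1980 Ω
Z = 741 + j1980 Ω
|Z| = √(741² + 1980²) = 2120 Ω
∠Z = arctan(1980/741) = 69.5°
cos φ = cos(69.5°) = 0.350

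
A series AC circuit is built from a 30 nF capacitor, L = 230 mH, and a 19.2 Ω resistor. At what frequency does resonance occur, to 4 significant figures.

ω₀ = 1/√(LC) = 1/√(0.23 × 3e-08) = 12040 rad/s
f₀ = ω₀/(2π) = 1.916 kHz

1.916 kHz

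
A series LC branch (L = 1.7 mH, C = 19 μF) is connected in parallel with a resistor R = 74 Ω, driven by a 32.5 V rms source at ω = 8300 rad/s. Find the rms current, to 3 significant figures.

X_L = ωL = 14.1 Ω
X_C = 1/(ωC) = 6.34 Ω
Branch 1: Z₁ = R = 74.0 Ω
Branch 2 (series LC): Z₂ = j(X_L − X_C) = j7.77 Ω
Parallel: Z = Z₁Z₂/(Z₁+Z₂), |Z| = 7.73 Ω, ∠Z = 84.0°
I = V/|Z| = 32.5/7.73 = 4.21 A

4.21 A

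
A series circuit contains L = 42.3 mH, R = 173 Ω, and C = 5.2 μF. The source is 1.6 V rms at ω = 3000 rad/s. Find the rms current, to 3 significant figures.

8.69 mA

X_L = ωL = 127 Ω
X_C = 1/(ωC) = 64.1 Ω
Net reactance X = X_L − X_C = 62.8 Ω
Z = 173 + j62.8 Ω
|Z| = √(173² + 62.8²) = 184 Ω
I = V/|Z| = 1.6/184 = 8.69 mA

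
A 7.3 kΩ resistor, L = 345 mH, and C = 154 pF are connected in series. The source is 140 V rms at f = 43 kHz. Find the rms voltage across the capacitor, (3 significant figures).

48.4 V

ω = 2πf = 270200 rad/s
X_L = ωL = 93200 Ω
X_C = 1/(ωC) = 24000 Ω
Net reactance X = X_L − X_C = 69200 Ω
Z = 7300 + j69200 Ω
|Z| = √(7300² + 69200²) = 69600 Ω
I = V/|Z| = 2.01 mA
V_C = I·|Z_C| = 0.00201 × 24000 = 48.4 V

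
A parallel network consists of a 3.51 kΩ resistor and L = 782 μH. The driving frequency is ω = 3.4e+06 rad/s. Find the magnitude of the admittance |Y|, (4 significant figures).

X_L = ωL = 2659 Ω
Parallel: admittances add. Y = 1/R + 1/(jωL)
Y = (0.0002849 − j0.0003761) S
|Y| = 0.0004718 S → |Z| = 1/|Y| = 2119 Ω, ∠Z = −∠Y = 52.86°

471.8 μS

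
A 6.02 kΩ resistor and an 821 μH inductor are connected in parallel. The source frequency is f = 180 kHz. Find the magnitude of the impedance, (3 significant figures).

918 Ω

ω = 2πf = 1.131e+06 rad/s
X_L = ωL = 929 Ω
Parallel: admittances add. Y = 1/R + 1/(jωL)
Y = (0.000166 − j0.00108) S
|Y| = 0.00109 S → |Z| = 1/|Y| = 918 Ω, ∠Z = −∠Y = 81.2°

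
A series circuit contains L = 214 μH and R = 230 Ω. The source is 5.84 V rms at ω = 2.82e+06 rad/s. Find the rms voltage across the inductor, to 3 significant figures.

X_L = ωL = 603 Ω
Z = 230 + j603 Ω
|Z| = √(230² + 603²) = 646 Ω
I = V/|Z| = 9.04 mA
V_L = I·|Z_L| = 0.00904 × 603 = 5.46 V

5.46 V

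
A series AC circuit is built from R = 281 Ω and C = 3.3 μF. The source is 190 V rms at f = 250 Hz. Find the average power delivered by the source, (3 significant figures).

ω = 2πf = 1571 rad/s
X_C = 1/(ωC) = 193 Ω
Z = 281 − j193 Ω
|Z| = √(281² + 193²) = 341 Ω
∠Z = arctan(-193/281) = -34.5°
I = V/|Z| = 557 mA
P = VI cos φ = 190 × 0.557 × cos(-34.5°) = 87.3 W

87.3 W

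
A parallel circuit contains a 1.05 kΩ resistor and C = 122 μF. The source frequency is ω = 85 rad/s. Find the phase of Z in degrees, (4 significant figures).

X_C = 1/(ωC) = 96.43 Ω
Parallel: admittances add. Y = 1/R + jωC
Y = (0.0009524 + j0.01037) S
|Y| = 0.01041 S → |Z| = 1/|Y| = 96.03 Ω, ∠Z = −∠Y = -84.75°

-84.75°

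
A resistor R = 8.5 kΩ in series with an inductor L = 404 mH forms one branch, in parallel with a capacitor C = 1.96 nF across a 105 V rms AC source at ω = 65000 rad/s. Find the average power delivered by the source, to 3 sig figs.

123 mW

X_L = ωL = 26300 Ω
X_C = 1/(ωC) = 7850 Ω
Branch 1 (R+jX_L): Z₁ = 8500 + j26300 Ω, |Z₁| = 27600 Ω
Branch 2 (−jX_C): Z₂ = −j7850 Ω
Parallel: Z = Z₁Z₂/(Z₁+Z₂), |Z| = 10700 Ω, ∠Z = -83.2°
I = V/|Z| = 9.83 mA
P = VI cos φ = 105 × 0.00983 × cos(-83.2°) = 123 mW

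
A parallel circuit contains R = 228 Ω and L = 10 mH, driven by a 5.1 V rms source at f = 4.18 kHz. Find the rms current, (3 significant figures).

ω = 2πf = 26260 rad/s
X_L = ωL = 263 Ω
Parallel: admittances add. Y = 1/R + 1/(jωL)
Y = (0.00439 − j0.00381) S
|Y| = 0.00581 S → |Z| = 1/|Y| = 172 Ω, ∠Z = −∠Y = 41.0°
I = V/|Z| = 5.1/172 = 29.6 mA

29.6 mA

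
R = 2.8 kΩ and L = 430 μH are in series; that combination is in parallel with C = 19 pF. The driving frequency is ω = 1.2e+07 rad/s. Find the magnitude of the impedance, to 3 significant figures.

8860 Ω

X_L = ωL = 5160 Ω
X_C = 1/(ωC) = 4390 Ω
Branch 1 (R+jX_L): Z₁ = 2800 + j5160 Ω, |Z₁| = 5870 Ω
Branch 2 (−jX_C): Z₂ = −j4390 Ω
Parallel: Z = Z₁Z₂/(Z₁+Z₂), |Z| = 8860 Ω, ∠Z = -43.9°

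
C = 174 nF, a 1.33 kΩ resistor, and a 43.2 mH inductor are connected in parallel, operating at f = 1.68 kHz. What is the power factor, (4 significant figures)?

ω = 2πf = 10560 rad/s
X_L = ωL = 456.0 Ω
X_C = 1/(ωC) = 544.5 Ω
Parallel: admittances add. Y = 1/R + 1/(jωL) + jωC
Y = (0.0007519 − j0.0003562) S
|Y| = 0.0008320 S → |Z| = 1/|Y| = 1202 Ω, ∠Z = −∠Y = 25.35°
cos φ = cos(25.35°) = 0.9037

0.9037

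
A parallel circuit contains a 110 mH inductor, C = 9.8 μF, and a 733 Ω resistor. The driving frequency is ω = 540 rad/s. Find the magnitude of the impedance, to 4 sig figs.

X_L = ωL = 59.40 Ω
X_C = 1/(ωC) = 189.0 Ω
Parallel: admittances add. Y = 1/R + 1/(jωL) + jωC
Y = (0.001364 − j0.01154) S
|Y| = 0.01162 S → |Z| = 1/|Y| = 86.03 Ω, ∠Z = −∠Y = 83.26°

86.03 Ω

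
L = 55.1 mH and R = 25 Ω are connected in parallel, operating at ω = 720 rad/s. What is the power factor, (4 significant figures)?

X_L = ωL = 39.67 Ω
Parallel: admittances add. Y = 1/R + 1/(jωL)
Y = (0.04000 − j0.02521) S
|Y| = 0.04728 S → |Z| = 1/|Y| = 21.15 Ω, ∠Z = −∠Y = 32.22°
cos φ = cos(32.22°) = 0.8460

0.8460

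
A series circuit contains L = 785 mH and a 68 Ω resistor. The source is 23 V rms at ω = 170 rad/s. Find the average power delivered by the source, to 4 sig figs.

X_L = ωL = 133.5 Ω
Z = 68.00 + j133.5 Ω
|Z| = √(68.00² + 133.5²) = 149.8 Ω
∠Z = arctan(133.5/68.00) = 63.00°
I = V/|Z| = 153.6 mA
P = VI cos φ = 23 × 0.1536 × cos(63.00°) = 1.604 W

1.604 W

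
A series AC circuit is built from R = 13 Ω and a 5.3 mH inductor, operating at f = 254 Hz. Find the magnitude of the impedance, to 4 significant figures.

15.51 Ω

ω = 2πf = 1596 rad/s
X_L = ωL = 8.458 Ω
Z = 13.00 + j8.458 Ω
|Z| = √(13.00² + 8.458²) = 15.51 Ω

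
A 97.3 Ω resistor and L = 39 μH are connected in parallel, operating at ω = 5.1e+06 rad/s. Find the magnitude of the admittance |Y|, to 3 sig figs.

X_L = ωL = 199 Ω
Parallel: admittances add. Y = 1/R + 1/(jωL)
Y = (0.0103 − j0.00503) S
|Y| = 0.0114 S → |Z| = 1/|Y| = 87.4 Ω, ∠Z = −∠Y = 26.1°

11.4 mS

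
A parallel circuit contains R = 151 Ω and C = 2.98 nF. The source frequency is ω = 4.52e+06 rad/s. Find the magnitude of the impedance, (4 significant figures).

X_C = 1/(ωC) = 74.24 Ω
Parallel: admittances add. Y = 1/R + jωC
Y = (0.006623 + j0.01347) S
|Y| = 0.01501 S → |Z| = 1/|Y| = 66.62 Ω, ∠Z = −∠Y = -63.82°

66.62 Ω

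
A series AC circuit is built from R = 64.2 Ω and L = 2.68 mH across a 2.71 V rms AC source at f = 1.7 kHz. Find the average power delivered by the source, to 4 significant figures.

95.42 mW

ω = 2πf = 10680 rad/s
X_L = ωL = 28.63 Ω
Z = 64.20 + j28.63 Ω
|Z| = √(64.20² + 28.63²) = 70.29 Ω
∠Z = arctan(28.63/64.20) = 24.03°
I = V/|Z| = 38.55 mA
P = VI cos φ = 2.71 × 0.03855 × cos(24.03°) = 95.42 mW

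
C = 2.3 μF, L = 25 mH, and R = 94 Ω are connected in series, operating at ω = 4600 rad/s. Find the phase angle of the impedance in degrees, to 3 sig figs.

12.3°

X_L = ωL = 115 Ω
X_C = 1/(ωC) = 94.5 Ω
Net reactance X = X_L − X_C = 20.5 Ω
Z = 94.0 + j20.5 Ω
|Z| = √(94.0² + 20.5²) = 96.2 Ω
∠Z = arctan(20.5/94.0) = 12.3°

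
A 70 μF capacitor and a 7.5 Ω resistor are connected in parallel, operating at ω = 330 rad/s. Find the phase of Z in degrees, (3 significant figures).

X_C = 1/(ωC) = 43.3 Ω
Parallel: admittances add. Y = 1/R + jωC
Y = (0.133 + j0.0231) S
|Y| = 0.135 S → |Z| = 1/|Y| = 7.39 Ω, ∠Z = −∠Y = -9.83°

-9.83°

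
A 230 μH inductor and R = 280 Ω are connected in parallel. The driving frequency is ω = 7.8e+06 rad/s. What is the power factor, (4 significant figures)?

0.9880

X_L = ωL = 1794 Ω
Parallel: admittances add. Y = 1/R + 1/(jωL)
Y = (0.003571 − j0.0005574) S
|Y| = 0.003615 S → |Z| = 1/|Y| = 276.7 Ω, ∠Z = −∠Y = 8.871°
cos φ = cos(8.871°) = 0.9880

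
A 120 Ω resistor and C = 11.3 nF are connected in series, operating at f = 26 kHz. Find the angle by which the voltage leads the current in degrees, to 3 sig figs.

ω = 2πf = 163400 rad/s
X_C = 1/(ωC) = 542 Ω
Z = 120 − j542 Ω
|Z| = √(120² + 542²) = 555 Ω
∠Z = arctan(-542/120) = -77.5°

-77.5°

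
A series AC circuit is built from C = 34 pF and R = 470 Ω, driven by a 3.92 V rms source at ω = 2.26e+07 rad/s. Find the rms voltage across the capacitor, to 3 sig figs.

3.69 V

X_C = 1/(ωC) = 1300 Ω
Z = 470 − j1300 Ω
|Z| = √(470² + 1300²) = 1380 Ω
I = V/|Z| = 2.83 mA
V_C = I·|Z_C| = 0.00283 × 1300 = 3.69 V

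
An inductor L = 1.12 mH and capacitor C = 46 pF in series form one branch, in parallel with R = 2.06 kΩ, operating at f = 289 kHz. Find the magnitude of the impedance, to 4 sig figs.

ω = 2πf = 1.816e+06 rad/s
X_L = ωL = 2034 Ω
X_C = 1/(ωC) = 11970 Ω
Branch 1: Z₁ = R = 2060 Ω
Branch 2 (series LC): Z₂ = j(X_L − X_C) = −j9938 Ω
Parallel: Z = Z₁Z₂/(Z₁+Z₂), |Z| = 2017 Ω, ∠Z = -11.71°

2017 Ω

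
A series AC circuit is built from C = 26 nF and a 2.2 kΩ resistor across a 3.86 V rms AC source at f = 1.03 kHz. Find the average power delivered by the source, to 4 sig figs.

ω = 2πf = 6472 rad/s
X_C = 1/(ωC) = 5943 Ω
Z = 2200 − j5943 Ω
|Z| = √(2200² + 5943²) = 6337 Ω
∠Z = arctan(-5943/2200) = -69.69°
I = V/|Z| = 609.1 μA
P = VI cos φ = 3.86 × 0.0006091 × cos(-69.69°) = 816.2 μW

816.2 μW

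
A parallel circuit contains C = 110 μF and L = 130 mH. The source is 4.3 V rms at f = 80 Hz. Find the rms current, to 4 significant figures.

172.0 mA

ω = 2πf = 502.7 rad/s
X_L = ωL = 65.35 Ω
X_C = 1/(ωC) = 18.09 Ω
Parallel: admittances add. Y = 1/(jωL) + jωC
Y = (0 + j0.03999) S
|Y| = 0.03999 S → |Z| = 1/|Y| = 25.01 Ω, ∠Z = −∠Y = -90.00°
I = V/|Z| = 4.3/25.01 = 172.0 mA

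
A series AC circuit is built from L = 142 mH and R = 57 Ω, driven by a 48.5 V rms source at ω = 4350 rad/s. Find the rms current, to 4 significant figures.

X_L = ωL = 617.7 Ω
Z = 57.00 + j617.7 Ω
|Z| = √(57.00² + 617.7²) = 620.3 Ω
I = V/|Z| = 48.5/620.3 = 78.18 mA

78.18 mA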